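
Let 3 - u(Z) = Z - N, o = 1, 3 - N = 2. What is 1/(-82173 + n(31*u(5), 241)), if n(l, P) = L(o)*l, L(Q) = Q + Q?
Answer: -1/82235 ≈ -1.2160e-5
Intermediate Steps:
N = 1 (N = 3 - 1*2 = 3 - 2 = 1)
L(Q) = 2*Q
u(Z) = 4 - Z (u(Z) = 3 - (Z - 1*1) = 3 - (Z - 1) = 3 - (-1 + Z) = 3 + (1 - Z) = 4 - Z)
n(l, P) = 2*l (n(l, P) = (2*1)*l = 2*l)
1/(-82173 + n(31*u(5), 241)) = 1/(-82173 + 2*(31*(4 - 1*5))) = 1/(-82173 + 2*(31*(4 - 5))) = 1/(-82173 + 2*(31*(-1))) = 1/(-82173 + 2*(-31)) = 1/(-82173 - 62) = 1/(-82235) = -1/82235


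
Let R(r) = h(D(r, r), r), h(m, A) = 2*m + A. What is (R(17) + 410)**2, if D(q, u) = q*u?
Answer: 1010025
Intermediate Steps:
h(m, A) = A + 2*m
R(r) = r + 2*r**2 (R(r) = r + 2*(r*r) = r + 2*r**2)
(R(17) + 410)**2 = (17*(1 + 2*17) + 410)**2 = (17*(1 + 34) + 410)**2 = (17*35 + 410)**2 = (595 + 410)**2 = 1005**2 = 1010025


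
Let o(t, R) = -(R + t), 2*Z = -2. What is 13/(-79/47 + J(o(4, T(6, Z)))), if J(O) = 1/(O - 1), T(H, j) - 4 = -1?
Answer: -4888/679 ≈ -7.1988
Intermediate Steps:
Z = -1 (Z = (½)*(-2) = -1)
T(H, j) = 3 (T(H, j) = 4 - 1 = 3)
o(t, R) = -R - t
J(O) = 1/(-1 + O)
13/(-79/47 + J(o(4, T(6, Z)))) = 13/(-79/47 + 1/(-1 + (-1*3 - 1*4))) = 13/(-79*1/47 + 1/(-1 + (-3 - 4))) = 13/(-79/47 + 1/(-1 - 7)) = 13/(-79/47 + 1/(-8)) = 13/(-79/47 - ⅛) = 13/(-679/376) = -376/679*13 = -4888/679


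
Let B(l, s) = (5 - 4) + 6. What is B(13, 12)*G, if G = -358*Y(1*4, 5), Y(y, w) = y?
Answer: -10024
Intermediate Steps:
G = -1432 (G = -358*4 = -1432)
B(l, s) = 7 (B(l, s) = 1 + 6 = 7)
B(13, 12)*G = 7*(-1432) = -10024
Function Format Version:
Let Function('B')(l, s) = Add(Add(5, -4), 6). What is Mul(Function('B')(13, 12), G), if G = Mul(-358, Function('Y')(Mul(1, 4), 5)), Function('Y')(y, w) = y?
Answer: -10024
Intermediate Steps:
G = -1432 (G = Mul(-358, Mul(1, 4)) = Mul(-358, 4) = -1432)
Function('B')(l, s) = 7 (Function('B')(l, s) = Add(1, 6) = 7)
Mul(Function('B')(13, 12), G) = Mul(7, -1432) = -10024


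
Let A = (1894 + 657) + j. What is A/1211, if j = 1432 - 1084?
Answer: 2899/1211 ≈ 2.3939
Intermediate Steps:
j = 348
A = 2899 (A = (1894 + 657) + 348 = 2551 + 348 = 2899)
A/1211 = 2899/1211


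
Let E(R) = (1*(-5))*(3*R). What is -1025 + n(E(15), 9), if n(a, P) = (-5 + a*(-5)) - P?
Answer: 86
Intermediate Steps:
E(R) = -15*R
n(a, P) = -5 - P - 5*a (n(a, P) = (-5 - 5*a) - P = -5 - P - 5*a)
-1025 + n(E(15), 9) = -1025 + (-5 - 1*9 - (-75)*15) = -1025 + (-5 - 9 - 5*(-225)) = -1025 + (-5 - 9 + 1125) = -1025 + 1111 = 86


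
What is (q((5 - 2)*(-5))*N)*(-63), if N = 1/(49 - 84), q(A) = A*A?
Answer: 405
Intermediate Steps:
q(A) = A²
N = -1/35 (N = 1/(-35) = -1/35 ≈ -0.028571)
(q((5 - 2)*(-5))*N)*(-63) = (((5 - 2)*(-5))²*(-1/35))*(-63) = ((3*(-5))²*(-1/35))*(-63) = ((-15)²*(-1/35))*(-63) = (225*(-1/35))*(-63) = -45/7*(-63) = 405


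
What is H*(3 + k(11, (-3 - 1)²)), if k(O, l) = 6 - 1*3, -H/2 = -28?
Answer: 336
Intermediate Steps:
H = 56 (H = -2*(-28) = 56)
k(O, l) = 3 (k(O, l) = 6 - 3 = 3)
H*(3 + k(11, (-3 - 1)²)) = 56*(3 + 3) = 56*6 = 336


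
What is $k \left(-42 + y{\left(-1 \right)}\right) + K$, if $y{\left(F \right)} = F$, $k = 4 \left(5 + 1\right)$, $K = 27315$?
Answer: $26283$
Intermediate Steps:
$k = 24$ ($k = 4 \cdot 6 = 24$)
$k \left(-42 + y{\left(-1 \right)}\right) + K = 24 \left(-42 - 1\right) + 27315 = 24 \left(-43\right) + 27315 = -1032 + 27315 = 26283$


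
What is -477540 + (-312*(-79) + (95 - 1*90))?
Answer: -452887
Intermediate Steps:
-477540 + (-312*(-79) + (95 - 1*90)) = -477540 + (24648 + (95 - 90)) = -477540 + (24648 + 5) = -477540 + 24653 = -452887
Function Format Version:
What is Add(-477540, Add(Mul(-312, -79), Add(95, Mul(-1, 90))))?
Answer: -452887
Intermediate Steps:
Add(-477540, Add(Mul(-312, -79), Add(95, Mul(-1, 90)))) = Add(-477540, Add(24648, Add(95, -90))) = Add(-477540, Add(24648, 5)) = Add(-477540, 24653) = -452887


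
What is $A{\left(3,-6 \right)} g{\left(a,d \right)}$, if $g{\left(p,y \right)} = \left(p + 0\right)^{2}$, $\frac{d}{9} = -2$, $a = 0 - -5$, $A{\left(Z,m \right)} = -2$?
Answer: $-50$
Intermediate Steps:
$a = 5$ ($a = 0 + 5 = 5$)
$d = -18$ ($d = 9 \left(-2\right) = -18$)
$g{\left(p,y \right)} = p^{2}$
$A{\left(3,-6 \right)} g{\left(a,d \right)} = - 2 \cdot 5^{2} = \left(-2\right) 25 = -50$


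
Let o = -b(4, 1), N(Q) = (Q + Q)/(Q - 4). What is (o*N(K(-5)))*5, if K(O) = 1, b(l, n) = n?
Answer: 10/3 ≈ 3.3333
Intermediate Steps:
N(Q) = 2*Q/(-4 + Q) (N(Q) = (2*Q)/(-4 + Q) = 2*Q/(-4 + Q))
o = -1 (o = -1*1 = -1)
(o*N(K(-5)))*5 = -2/(-4 + 1)*5 = -2/(-3)*5 = -2*(-1)/3*5 = -1*(-2/3)*5 = (2/3)*5 = 10/3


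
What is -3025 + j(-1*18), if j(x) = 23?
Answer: -3002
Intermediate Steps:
-3025 + j(-1*18) = -3025 + 23 = -3002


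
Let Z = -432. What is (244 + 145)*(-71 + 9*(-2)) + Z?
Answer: -35053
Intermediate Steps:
(244 + 145)*(-71 + 9*(-2)) + Z = (244 + 145)*(-71 + 9*(-2)) - 432 = 389*(-71 - 18) - 432 = 389*(-89) - 432 = -34621 - 432 = -35053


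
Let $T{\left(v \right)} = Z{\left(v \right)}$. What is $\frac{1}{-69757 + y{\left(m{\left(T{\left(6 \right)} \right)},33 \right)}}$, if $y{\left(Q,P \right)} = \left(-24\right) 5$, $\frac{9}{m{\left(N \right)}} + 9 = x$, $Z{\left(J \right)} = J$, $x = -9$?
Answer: $- \frac{1}{69877} \approx -1.4311 \cdot 10^{-5}$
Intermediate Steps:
$T{\left(v \right)} = v$
$m{\left(N \right)} = - \frac{1}{2}$ ($m{\left(N \right)} = \frac{9}{-9 - 9} = \frac{9}{-18} = 9 \left(- \frac{1}{18}\right) = - \frac{1}{2}$)
$y{\left(Q,P \right)} = -120$
$\frac{1}{-69757 + y{\left(m{\left(T{\left(6 \right)} \right)},33 \right)}} = \frac{1}{-69757 - 120} = \frac{1}{-69877} = - \frac{1}{69877}$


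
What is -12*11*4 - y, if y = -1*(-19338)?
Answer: -19866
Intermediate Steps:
y = 19338
-12*11*4 - y = -12*11*4 - 1*19338 = -132*4 - 19338 = -528 - 19338 = -19866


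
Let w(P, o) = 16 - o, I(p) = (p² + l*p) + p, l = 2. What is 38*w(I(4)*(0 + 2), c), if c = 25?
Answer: -342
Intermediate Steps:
I(p) = p² + 3*p (I(p) = (p² + 2*p) + p = p² + 3*p)
38*w(I(4)*(0 + 2), c) = 38*(16 - 1*25) = 38*(16 - 25) = 38*(-9) = -342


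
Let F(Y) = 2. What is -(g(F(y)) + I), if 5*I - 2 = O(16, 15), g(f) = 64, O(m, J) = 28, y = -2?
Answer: -70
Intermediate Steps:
I = 6 (I = ⅖ + (⅕)*28 = ⅖ + 28/5 = 6)
-(g(F(y)) + I) = -(64 + 6) = -1*70 = -70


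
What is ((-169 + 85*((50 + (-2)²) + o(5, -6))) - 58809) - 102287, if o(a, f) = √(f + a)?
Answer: -156675 + 85*I ≈ -1.5668e+5 + 85.0*I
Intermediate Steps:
o(a, f) = √(a + f)
((-169 + 85*((50 + (-2)²) + o(5, -6))) - 58809) - 102287 = ((-169 + 85*((50 + (-2)²) + √(5 - 6))) - 58809) - 102287 = ((-169 + 85*((50 + 4) + √(-1))) - 58809) - 102287 = ((-169 + 85*(54 + I)) - 58809) - 102287 = ((-169 + (4590 + 85*I)) - 58809) - 102287 = ((4421 + 85*I) - 58809) - 102287 = (-54388 + 85*I) - 102287 = -156675 + 85*I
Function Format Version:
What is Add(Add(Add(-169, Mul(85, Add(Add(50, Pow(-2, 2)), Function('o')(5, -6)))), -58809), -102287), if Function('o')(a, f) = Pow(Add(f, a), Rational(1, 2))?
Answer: Add(-156675, Mul(85, I)) ≈ Add(-1.5668e+5, Mul(85.000, I))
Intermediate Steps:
Function('o')(a, f) = Pow(Add(a, f), Rational(1, 2))
Add(Add(Add(-169, Mul(85, Add(Add(50, Pow(-2, 2)), Function('o')(5, -6)))), -58809), -102287) = Add(Add(Add(-169, Mul(85, Add(Add(50, Pow(-2, 2)), Pow(Add(5, -6), Rational(1, 2))))), -58809), -102287) = Add(Add(Add(-169, Mul(85, Add(Add(50, 4), Pow(-1, Rational(1, 2))))), -58809), -102287) = Add(Add(Add(-169, Mul(85, Add(54, I))), -58809), -102287) = Add(Add(Add(-169, Add(4590, Mul(85, I))), -58809), -102287) = Add(Add(Add(4421, Mul(85, I)), -58809), -102287) = Add(Add(-54388, Mul(85, I)), -102287) = Add(-156675, Mul(85, I))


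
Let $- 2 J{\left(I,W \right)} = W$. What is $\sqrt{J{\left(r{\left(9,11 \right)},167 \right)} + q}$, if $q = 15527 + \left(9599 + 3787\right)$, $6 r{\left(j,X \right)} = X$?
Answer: $\frac{\sqrt{115318}}{2} \approx 169.79$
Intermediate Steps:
$r{\left(j,X \right)} = \frac{X}{6}$
$J{\left(I,W \right)} = - \frac{W}{2}$
$q = 28913$ ($q = 15527 + 13386 = 28913$)
$\sqrt{J{\left(r{\left(9,11 \right)},167 \right)} + q} = \sqrt{\left(- \frac{1}{2}\right) 167 + 28913} = \sqrt{- \frac{167}{2} + 28913} = \sqrt{\frac{57659}{2}} = \frac{\sqrt{115318}}{2}$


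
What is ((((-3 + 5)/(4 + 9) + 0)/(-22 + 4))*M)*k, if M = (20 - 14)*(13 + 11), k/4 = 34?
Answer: -2176/13 ≈ -167.38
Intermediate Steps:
k = 136 (k = 4*34 = 136)
M = 144 (M = 6*24 = 144)
((((-3 + 5)/(4 + 9) + 0)/(-22 + 4))*M)*k = ((((-3 + 5)/(4 + 9) + 0)/(-22 + 4))*144)*136 = (((2/13 + 0)/(-18))*144)*136 = (((2*(1/13) + 0)*(-1/18))*144)*136 = (((2/13 + 0)*(-1/18))*144)*136 = (((2/13)*(-1/18))*144)*136 = -1/117*144*136 = -16/13*136 = -2176/13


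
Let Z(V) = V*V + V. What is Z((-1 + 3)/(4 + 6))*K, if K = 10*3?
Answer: 36/5 ≈ 7.2000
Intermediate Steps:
K = 30
Z(V) = V + V² (Z(V) = V² + V = V + V²)
Z((-1 + 3)/(4 + 6))*K = (((-1 + 3)/(4 + 6))*(1 + (-1 + 3)/(4 + 6)))*30 = ((2/10)*(1 + 2/10))*30 = ((2*(⅒))*(1 + 2*(⅒)))*30 = ((1 + ⅕)/5)*30 = ((⅕)*(6/5))*30 = (6/25)*30 = 36/5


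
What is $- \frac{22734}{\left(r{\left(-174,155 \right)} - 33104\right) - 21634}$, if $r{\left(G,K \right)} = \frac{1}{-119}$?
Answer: $\frac{2705346}{6513823} \approx 0.41532$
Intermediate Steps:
$r{\left(G,K \right)} = - \frac{1}{119}$
$- \frac{22734}{\left(r{\left(-174,155 \right)} - 33104\right) - 21634} = - \frac{22734}{\left(- \frac{1}{119} - 33104\right) - 21634} = - \frac{22734}{- \frac{3939377}{119} - 21634} = - \frac{22734}{- \frac{6513823}{119}} = \left(-22734\right) \left(- \frac{119}{6513823}\right) = \frac{2705346}{6513823}$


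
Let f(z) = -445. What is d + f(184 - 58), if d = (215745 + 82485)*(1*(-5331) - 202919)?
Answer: -62106397945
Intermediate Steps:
d = -62106397500 (d = 298230*(-5331 - 202919) = 298230*(-208250) = -62106397500)
d + f(184 - 58) = -62106397500 - 445 = -62106397945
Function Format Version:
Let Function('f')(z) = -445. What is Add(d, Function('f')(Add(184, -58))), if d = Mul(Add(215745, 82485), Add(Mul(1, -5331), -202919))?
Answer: -62106397945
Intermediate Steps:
d = -62106397500 (d = Mul(298230, Add(-5331, -202919)) = Mul(298230, -208250) = -62106397500)
Add(d, Function('f')(Add(184, -58))) = Add(-62106397500, -445) = -62106397945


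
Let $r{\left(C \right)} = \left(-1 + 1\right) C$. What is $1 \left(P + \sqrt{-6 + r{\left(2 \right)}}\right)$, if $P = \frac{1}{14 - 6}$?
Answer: $\frac{1}{8} + i \sqrt{6} \approx 0.125 + 2.4495 i$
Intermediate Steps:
$r{\left(C \right)} = 0$ ($r{\left(C \right)} = 0 C = 0$)
$P = \frac{1}{8}$ ($P = \frac{1}{14 - 6} = \frac{1}{8} \approx 0.125$)
$1 \left(P + \sqrt{-6 + r{\left(2 \right)}}\right) = 1 \left(\frac{1}{8} + \sqrt{-6 + 0}\right) = 1 \left(\frac{1}{8} + \sqrt{-6}\right) = 1 \left(\frac{1}{8} + i \sqrt{6}\right) = \frac{1}{8} + i \sqrt{6}$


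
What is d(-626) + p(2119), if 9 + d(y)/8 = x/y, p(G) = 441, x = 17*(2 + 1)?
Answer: 115293/313 ≈ 368.35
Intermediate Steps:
x = 51 (x = 17*3 = 51)
d(y) = -72 + 408/y (d(y) = -72 + 8*(51/y) = -72 + 408/y)
d(-626) + p(2119) = (-72 + 408/(-626)) + 441 = (-72 + 408*(-1/626)) + 441 = (-72 - 204/313) + 441 = -22740/313 + 441 = 115293/313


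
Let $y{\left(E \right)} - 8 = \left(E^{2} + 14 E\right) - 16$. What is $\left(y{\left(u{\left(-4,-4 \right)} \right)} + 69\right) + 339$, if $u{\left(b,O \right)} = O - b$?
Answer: $400$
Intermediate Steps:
$y{\left(E \right)} = -8 + E^{2} + 14 E$ ($y{\left(E \right)} = 8 - \left(16 - E^{2} - 14 E\right) = 8 + \left(-16 + E^{2} + 14 E\right) = -8 + E^{2} + 14 E$)
$\left(y{\left(u{\left(-4,-4 \right)} \right)} + 69\right) + 339 = \left(\left(-8 + \left(-4 - -4\right)^{2} + 14 \left(-4 - -4\right)\right) + 69\right) + 339 = \left(\left(-8 + \left(-4 + 4\right)^{2} + 14 \left(-4 + 4\right)\right) + 69\right) + 339 = \left(\left(-8 + 0^{2} + 14 \cdot 0\right) + 69\right) + 339 = \left(\left(-8 + 0 + 0\right) + 69\right) + 339 = \left(-8 + 69\right) + 339 = 61 + 339 = 400$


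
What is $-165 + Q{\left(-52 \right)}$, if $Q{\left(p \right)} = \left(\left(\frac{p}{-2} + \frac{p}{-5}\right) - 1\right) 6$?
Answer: $\frac{237}{5} \approx 47.4$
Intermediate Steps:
$Q{\left(p \right)} = -6 - \frac{21 p}{5}$ ($Q{\left(p \right)} = \left(\left(p \left(- \frac{1}{2}\right) + p \left(- \frac{1}{5}\right)\right) - 1\right) 6 = \left(\left(- \frac{p}{2} - \frac{p}{5}\right) - 1\right) 6 = \left(- \frac{7 p}{10} - 1\right) 6 = \left(-1 - \frac{7 p}{10}\right) 6 = -6 - \frac{21 p}{5}$)
$-165 + Q{\left(-52 \right)} = -165 - - \frac{1062}{5} = -165 + \left(-6 + \frac{1092}{5}\right) = -165 + \frac{1062}{5} = \frac{237}{5}$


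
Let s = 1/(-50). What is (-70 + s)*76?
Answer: -133038/25 ≈ -5321.5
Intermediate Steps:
s = -1/50 ≈ -0.020000
(-70 + s)*76 = (-70 - 1/50)*76 = -3501/50*76 = -133038/25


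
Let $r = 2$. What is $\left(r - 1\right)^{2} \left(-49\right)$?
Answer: $-49$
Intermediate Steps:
$\left(r - 1\right)^{2} \left(-49\right) = \left(2 - 1\right)^{2} \left(-49\right) = 1^{2} \left(-49\right) = 1 \left(-49\right) = -49$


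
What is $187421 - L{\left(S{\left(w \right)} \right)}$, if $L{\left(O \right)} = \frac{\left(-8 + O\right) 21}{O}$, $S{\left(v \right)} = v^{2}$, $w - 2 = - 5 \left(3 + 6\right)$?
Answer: $\frac{346502768}{1849} \approx 1.874 \cdot 10^{5}$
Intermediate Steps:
$w = -43$ ($w = 2 - 5 \left(3 + 6\right) = 2 - 45 = -43$)
$L{\left(O \right)} = \frac{-168 + 21 O}{O}$
$187421 - L{\left(S{\left(w \right)} \right)} = 187421 - \left(21 - \frac{168}{\left(-43\right)^{2}}\right) = 187421 - \left(21 - \frac{168}{1849}\right) = 187421 - \frac{38661}{1849} = \frac{346502768}{1849}$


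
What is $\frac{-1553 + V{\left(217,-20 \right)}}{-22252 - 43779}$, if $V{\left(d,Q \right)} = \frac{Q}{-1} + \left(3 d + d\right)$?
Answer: $\frac{95}{9433} \approx 0.010071$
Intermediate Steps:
$V{\left(d,Q \right)} = - Q + 4 d$
$\frac{-1553 + V{\left(217,-20 \right)}}{-22252 - 43779} = \frac{-1553 + \left(\left(-1\right) \left(-20\right) + 4 \cdot 217\right)}{-22252 - 43779} = \frac{-1553 + \left(20 + 868\right)}{-66031} = \left(-1553 + 888\right) \left(- \frac{1}{66031}\right) = \left(-665\right) \left(- \frac{1}{66031}\right) = \frac{95}{9433}$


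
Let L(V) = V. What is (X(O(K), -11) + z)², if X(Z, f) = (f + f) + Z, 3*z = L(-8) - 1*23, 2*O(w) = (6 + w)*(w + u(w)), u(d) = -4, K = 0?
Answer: 17689/9 ≈ 1965.4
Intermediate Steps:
O(w) = (-4 + w)*(6 + w)/2 (O(w) = ((6 + w)*(w - 4))/2 = ((6 + w)*(-4 + w))/2 = ((-4 + w)*(6 + w))/2 = (-4 + w)*(6 + w)/2)
z = -31/3 (z = (-8 - 1*23)/3 = (-8 - 23)/3 = (⅓)*(-31) = -31/3 ≈ -10.333)
X(Z, f) = Z + 2*f (X(Z, f) = 2*f + Z = Z + 2*f)
(X(O(K), -11) + z)² = (((-12 + 0 + (½)*0²) + 2*(-11)) - 31/3)² = (((-12 + 0 + (½)*0) - 22) - 31/3)² = (((-12 + 0 + 0) - 22) - 31/3)² = ((-12 - 22) - 31/3)² = (-34 - 31/3)² = (-133/3)² = 17689/9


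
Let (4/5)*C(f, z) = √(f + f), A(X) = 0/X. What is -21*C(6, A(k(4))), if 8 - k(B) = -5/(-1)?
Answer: -105*√3/2 ≈ -90.933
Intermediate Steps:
k(B) = 3 (k(B) = 8 - (-5)/(-1) = 8 - (-5)*(-1) = 8 - 1*5 = 8 - 5 = 3)
A(X) = 0
C(f, z) = 5*√2*√f/4 (C(f, z) = 5*√(f + f)/4 = 5*√(2*f)/4 = 5*(√2*√f)/4 = 5*√2*√f/4)
-21*C(6, A(k(4))) = -105*√2*√6/4 = -105*√3/2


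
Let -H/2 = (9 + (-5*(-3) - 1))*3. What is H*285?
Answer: -39330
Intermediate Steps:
H = -138 (H = -2*(9 + (-5*(-3) - 1))*3 = -2*(9 + (15 - 1))*3 = -2*(9 + 14)*3 = -46*3 = -2*69 = -138)
H*285 = -138*285 = -39330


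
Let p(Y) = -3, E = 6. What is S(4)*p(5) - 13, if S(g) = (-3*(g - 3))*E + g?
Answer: 29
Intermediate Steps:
S(g) = 54 - 17*g (S(g) = -3*(g - 3)*6 + g = -3*(-3 + g)*6 + g = (9 - 3*g)*6 + g = (54 - 18*g) + g = 54 - 17*g)
S(4)*p(5) - 13 = (54 - 17*4)*(-3) - 13 = (54 - 68)*(-3) - 13 = -14*(-3) - 13 = 42 - 13 = 29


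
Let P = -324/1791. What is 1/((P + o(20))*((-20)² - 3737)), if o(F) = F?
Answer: -199/13161128 ≈ -1.5120e-5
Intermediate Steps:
P = -36/199 (P = -324*1/1791 = -36/199 ≈ -0.18090)
1/((P + o(20))*((-20)² - 3737)) = 1/((-36/199 + 20)*((-20)² - 3737)) = 1/(3944*(400 - 3737)/199) = 1/((3944/199)*(-3337)) = 1/(-13161128/199) = -199/13161128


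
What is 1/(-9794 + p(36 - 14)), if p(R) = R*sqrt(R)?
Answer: -4897/47955894 - 11*sqrt(22)/47955894 ≈ -0.00010319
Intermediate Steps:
p(R) = R**(3/2)
1/(-9794 + p(36 - 14)) = 1/(-9794 + (36 - 14)**(3/2)) = 1/(-9794 + 22**(3/2)) = 1/(-9794 + 22*sqrt(22))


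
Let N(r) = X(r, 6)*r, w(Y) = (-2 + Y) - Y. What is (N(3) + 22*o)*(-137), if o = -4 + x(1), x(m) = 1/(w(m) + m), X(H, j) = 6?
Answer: 12604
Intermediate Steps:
w(Y) = -2
x(m) = 1/(-2 + m)
N(r) = 6*r
o = -5 (o = -4 + 1/(-2 + 1) = -4 + 1/(-1) = -4 - 1 = -5)
(N(3) + 22*o)*(-137) = (6*3 + 22*(-5))*(-137) = (18 - 110)*(-137) = -92*(-137) = 12604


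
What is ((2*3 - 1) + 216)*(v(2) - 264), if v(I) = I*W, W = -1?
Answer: -58786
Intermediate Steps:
v(I) = -I (v(I) = I*(-1) = -I)
((2*3 - 1) + 216)*(v(2) - 264) = ((2*3 - 1) + 216)*(-1*2 - 264) = ((6 - 1) + 216)*(-2 - 264) = (5 + 216)*(-266) = 221*(-266) = -58786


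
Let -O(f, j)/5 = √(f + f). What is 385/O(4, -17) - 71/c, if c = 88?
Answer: -71/88 - 77*√2/4 ≈ -28.030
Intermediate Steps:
O(f, j) = -5*√2*√f (O(f, j) = -5*√(f + f) = -5*√2*√f)
385/O(4, -17) - 71/c = 385/((-5*√2*√4)) - 71/88 = 385/((-5*√2*2)) - 71*1/88 = 385/((-10*√2)) - 71/88 = 385*(-√2/20) - 71/88 = -77*√2/4 - 71/88 = -71/88 - 77*√2/4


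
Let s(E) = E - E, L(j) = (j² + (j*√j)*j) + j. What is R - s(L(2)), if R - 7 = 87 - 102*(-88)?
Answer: 9070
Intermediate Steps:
L(j) = j + j² + j^(5/2) (L(j) = (j² + j^(3/2)*j) + j = (j² + j^(5/2)) + j = j + j² + j^(5/2))
s(E) = 0
R = 9070 (R = 7 + (87 - 102*(-88)) = 7 + (87 + 8976) = 7 + 9063 = 9070)
R - s(L(2)) = 9070 - 1*0 = 9070 + 0 = 9070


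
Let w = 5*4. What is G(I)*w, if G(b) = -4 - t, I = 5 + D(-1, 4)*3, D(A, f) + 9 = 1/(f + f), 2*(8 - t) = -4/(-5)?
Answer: -232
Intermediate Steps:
t = 38/5 (t = 8 - (-2)/(-5) = 8 - (-2)*(-1)/5 = 8 - 1/2*4/5 = 8 - 2/5 = 38/5 ≈ 7.6000)
D(A, f) = -9 + 1/(2*f) (D(A, f) = -9 + 1/(f + f) = -9 + 1/(2*f))
w = 20
I = -173/8 (I = 5 + (-9 + (1/2)/4)*3 = 5 + (-9 + (1/2)*(1/4))*3 = 5 + (-9 + 1/8)*3 = 5 - 71/8*3 = 5 - 213/8 = -173/8 ≈ -21.625)
G(b) = -58/5 (G(b) = -4 - 1*38/5 = -4 - 38/5 = -58/5)
G(I)*w = -58/5*20 = -232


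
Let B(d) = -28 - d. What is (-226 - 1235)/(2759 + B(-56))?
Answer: -487/929 ≈ -0.52422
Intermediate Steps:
(-226 - 1235)/(2759 + B(-56)) = (-226 - 1235)/(2759 + (-28 - 1*(-56))) = -1461/(2759 + (-28 + 56)) = -1461/(2759 + 28) = -1461/2787 = -1461*1/2787 = -487/929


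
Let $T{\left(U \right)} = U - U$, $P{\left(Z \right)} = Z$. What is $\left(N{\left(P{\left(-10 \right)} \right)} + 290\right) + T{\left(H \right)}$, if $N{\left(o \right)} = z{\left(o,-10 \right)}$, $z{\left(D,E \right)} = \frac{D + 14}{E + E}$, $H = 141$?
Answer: $\frac{1449}{5} \approx 289.8$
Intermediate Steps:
$z{\left(D,E \right)} = \frac{14 + D}{2 E}$
$N{\left(o \right)} = - \frac{7}{10} - \frac{o}{20}$ ($N{\left(o \right)} = \frac{14 + o}{2 \left(-10\right)} = \frac{1}{2} \left(- \frac{1}{10}\right) \left(14 + o\right) = - \frac{7}{10} - \frac{o}{20}$)
$T{\left(U \right)} = 0$
$\left(N{\left(P{\left(-10 \right)} \right)} + 290\right) + T{\left(H \right)} = \left(\left(- \frac{7}{10} - - \frac{1}{2}\right) + 290\right) + 0 = \left(\left(- \frac{7}{10} + \frac{1}{2}\right) + 290\right) + 0 = \left(- \frac{1}{5} + 290\right) + 0 = \frac{1449}{5} + 0 = \frac{1449}{5}$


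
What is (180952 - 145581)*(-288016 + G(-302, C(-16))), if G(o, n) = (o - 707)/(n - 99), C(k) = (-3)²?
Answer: -916831564901/90 ≈ -1.0187e+10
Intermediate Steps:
C(k) = 9
G(o, n) = (-707 + o)/(-99 + n)
(180952 - 145581)*(-288016 + G(-302, C(-16))) = (180952 - 145581)*(-288016 + (-707 - 302)/(-99 + 9)) = 35371*(-288016 - 1009/(-90)) = 35371*(-288016 - 1/90*(-1009)) = 35371*(-288016 + 1009/90) = 35371*(-25920431/90) = -916831564901/90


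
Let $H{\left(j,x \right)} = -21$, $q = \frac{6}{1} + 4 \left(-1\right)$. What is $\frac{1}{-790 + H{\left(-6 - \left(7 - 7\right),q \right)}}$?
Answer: $- \frac{1}{811} \approx -0.001233$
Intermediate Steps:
$q = 2$ ($q = 6 \cdot 1 - 4 = 6 - 4 = 2$)
$\frac{1}{-790 + H{\left(-6 - \left(7 - 7\right),q \right)}} = \frac{1}{-790 - 21} = \frac{1}{-811} = - \frac{1}{811}$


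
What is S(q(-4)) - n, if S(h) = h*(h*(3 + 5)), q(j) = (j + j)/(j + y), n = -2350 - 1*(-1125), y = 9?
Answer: 31137/25 ≈ 1245.5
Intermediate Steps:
n = -1225 (n = -2350 + 1125 = -1225)
q(j) = 2*j/(9 + j) (q(j) = (j + j)/(j + 9) = (2*j)/(9 + j) = 2*j/(9 + j))
S(h) = 8*h² (S(h) = h*(h*8) = h*(8*h) = 8*h²)
S(q(-4)) - n = 8*(2*(-4)/(9 - 4))² - 1*(-1225) = 8*(2*(-4)/5)² + 1225 = 8*(2*(-4)*(⅕))² + 1225 = 8*(-8/5)² + 1225 = 8*(64/25) + 1225 = 512/25 + 1225 = 31137/25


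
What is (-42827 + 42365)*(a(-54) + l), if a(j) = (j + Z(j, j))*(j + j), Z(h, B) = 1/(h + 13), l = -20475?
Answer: 277317810/41 ≈ 6.7638e+6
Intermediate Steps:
Z(h, B) = 1/(13 + h)
a(j) = 2*j*(j + 1/(13 + j)) (a(j) = (j + 1/(13 + j))*(j + j) = (j + 1/(13 + j))*(2*j) = 2*j*(j + 1/(13 + j)))
(-42827 + 42365)*(a(-54) + l) = (-42827 + 42365)*(2*(-54)*(1 - 54*(13 - 54))/(13 - 54) - 20475) = -462*(2*(-54)*(1 - 54*(-41))/(-41) - 20475) = -462*(2*(-54)*(-1/41)*(1 + 2214) - 20475) = -462*(2*(-54)*(-1/41)*2215 - 20475) = -462*(239220/41 - 20475) = -462*(-600255/41) = 277317810/41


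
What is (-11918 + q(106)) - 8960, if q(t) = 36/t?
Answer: -1106516/53 ≈ -20878.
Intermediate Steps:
(-11918 + q(106)) - 8960 = (-11918 + 36/106) - 8960 = (-11918 + 36*(1/106)) - 8960 = (-11918 + 18/53) - 8960 = -631636/53 - 8960 = -1106516/53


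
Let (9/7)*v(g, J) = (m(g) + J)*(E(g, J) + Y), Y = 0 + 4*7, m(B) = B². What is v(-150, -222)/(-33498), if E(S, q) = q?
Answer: 5042254/50247 ≈ 100.35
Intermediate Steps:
Y = 28 (Y = 0 + 28 = 28)
v(g, J) = 7*(28 + J)*(J + g²)/9 (v(g, J) = 7*((g² + J)*(J + 28))/9 = 7*((J + g²)*(28 + J))/9 = 7*((28 + J)*(J + g²))/9 = 7*(28 + J)*(J + g²)/9)
v(-150, -222)/(-33498) = ((7/9)*(-222)² + (196/9)*(-222) + (196/9)*(-150)² + (7/9)*(-222)*(-150)²)/(-33498) = ((7/9)*49284 - 14504/3 + (196/9)*22500 + (7/9)*(-222)*22500)*(-1/33498) = (38332 - 14504/3 + 490000 - 3885000)*(-1/33498) = -10084508/3*(-1/33498) = 5042254/50247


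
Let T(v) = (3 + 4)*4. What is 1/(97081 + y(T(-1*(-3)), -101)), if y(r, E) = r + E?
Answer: 1/97008 ≈ 1.0308e-5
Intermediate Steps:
T(v) = 28 (T(v) = 7*4 = 28)
y(r, E) = E + r
1/(97081 + y(T(-1*(-3)), -101)) = 1/(97081 + (-101 + 28)) = 1/(97081 - 73) = 1/97008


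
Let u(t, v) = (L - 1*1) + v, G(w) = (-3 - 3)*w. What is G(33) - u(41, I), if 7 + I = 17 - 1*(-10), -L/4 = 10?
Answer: -177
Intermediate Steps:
L = -40 (L = -4*10 = -40)
I = 20 (I = -7 + (17 - 1*(-10)) = -7 + (17 + 10) = -7 + 27 = 20)
G(w) = -6*w
u(t, v) = -41 + v (u(t, v) = (-40 - 1*1) + v = (-40 - 1) + v = -41 + v)
G(33) - u(41, I) = -6*33 - (-41 + 20) = -198 - 1*(-21) = -198 + 21 = -177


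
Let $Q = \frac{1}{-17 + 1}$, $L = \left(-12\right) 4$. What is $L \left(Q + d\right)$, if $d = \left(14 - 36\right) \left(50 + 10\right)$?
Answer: $63363$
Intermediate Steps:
$d = -1320$ ($d = \left(-22\right) 60 = -1320$)
$L = -48$
$Q = - \frac{1}{16}$ ($Q = \frac{1}{-16} = - \frac{1}{16} \approx -0.0625$)
$L \left(Q + d\right) = - 48 \left(- \frac{1}{16} - 1320\right) = \left(-48\right) \left(- \frac{21121}{16}\right) = 63363$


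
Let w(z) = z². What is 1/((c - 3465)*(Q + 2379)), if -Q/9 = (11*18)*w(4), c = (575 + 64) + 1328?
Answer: 1/39147234 ≈ 2.5545e-8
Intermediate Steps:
c = 1967 (c = 639 + 1328 = 1967)
Q = -28512 (Q = -9*11*18*4² = -1782*16 = -9*3168 = -28512)
1/((c - 3465)*(Q + 2379)) = 1/((1967 - 3465)*(-28512 + 2379)) = 1/(-1498*(-26133)) = 1/39147234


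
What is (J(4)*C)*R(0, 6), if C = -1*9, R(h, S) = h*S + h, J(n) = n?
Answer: 0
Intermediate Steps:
R(h, S) = h + S*h (R(h, S) = S*h + h = h + S*h)
C = -9
(J(4)*C)*R(0, 6) = (4*(-9))*(0*(1 + 6)) = -0*7 = -36*0 = 0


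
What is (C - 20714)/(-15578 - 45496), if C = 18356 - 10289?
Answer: 12647/61074 ≈ 0.20708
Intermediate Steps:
C = 8067
(C - 20714)/(-15578 - 45496) = (8067 - 20714)/(-15578 - 45496) = -12647/(-61074) = -12647*(-1/61074) = 12647/61074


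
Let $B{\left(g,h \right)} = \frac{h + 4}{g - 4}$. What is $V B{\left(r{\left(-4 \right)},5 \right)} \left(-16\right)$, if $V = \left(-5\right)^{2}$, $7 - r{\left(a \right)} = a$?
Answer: $- \frac{3600}{7} \approx -514.29$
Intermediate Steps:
$r{\left(a \right)} = 7 - a$
$V = 25$
$B{\left(g,h \right)} = \frac{4 + h}{-4 + g}$
$V B{\left(r{\left(-4 \right)},5 \right)} \left(-16\right) = 25 \frac{4 + 5}{-4 + \left(7 - -4\right)} \left(-16\right) = 25 \frac{1}{-4 + \left(7 + 4\right)} 9 \left(-16\right) = 25 \frac{1}{-4 + 11} \cdot 9 \left(-16\right) = 25 \cdot \frac{1}{7} \cdot 9 \left(-16\right) = 25 \cdot \frac{9}{7} \left(-16\right) = \frac{225}{7} \left(-16\right) = - \frac{3600}{7}$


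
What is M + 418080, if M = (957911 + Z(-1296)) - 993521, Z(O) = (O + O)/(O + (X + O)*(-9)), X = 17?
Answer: 434103162/1135 ≈ 3.8247e+5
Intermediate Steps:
Z(O) = 2*O/(-153 - 8*O) (Z(O) = (O + O)/(O + (17 + O)*(-9)) = (2*O)/(O + (-153 - 9*O)) = (2*O)/(-153 - 8*O) = 2*O/(-153 - 8*O))
M = -40417638/1135 (M = (957911 - 2*(-1296)/(153 + 8*(-1296))) - 993521 = (957911 - 2*(-1296)/(153 - 10368)) - 993521 = (957911 - 2*(-1296)/(-10215)) - 993521 = (957911 - 2*(-1296)*(-1/10215)) - 993521 = (957911 - 288/1135) - 993521 = 1087228697/1135 - 993521 = -40417638/1135 ≈ -35610.)
M + 418080 = -40417638/1135 + 418080 = 434103162/1135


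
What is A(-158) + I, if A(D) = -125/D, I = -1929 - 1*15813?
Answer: -2803111/158 ≈ -17741.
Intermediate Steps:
I = -17742 (I = -1929 - 15813 = -17742)
A(-158) + I = -125/(-158) - 17742 = -125*(-1/158) - 17742 = 125/158 - 17742 = -2803111/158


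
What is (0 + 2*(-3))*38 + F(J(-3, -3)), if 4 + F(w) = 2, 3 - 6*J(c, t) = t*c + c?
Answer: -230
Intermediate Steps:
J(c, t) = 1/2 - c/6 - c*t/6 (J(c, t) = 1/2 - (t*c + c)/6 = 1/2 - (c*t + c)/6 = 1/2 - (c + c*t)/6 = 1/2 + (-c/6 - c*t/6) = 1/2 - c/6 - c*t/6)
F(w) = -2 (F(w) = -4 + 2 = -2)
(0 + 2*(-3))*38 + F(J(-3, -3)) = (0 + 2*(-3))*38 - 2 = (0 - 6)*38 - 2 = -6*38 - 2 = -228 - 2 = -230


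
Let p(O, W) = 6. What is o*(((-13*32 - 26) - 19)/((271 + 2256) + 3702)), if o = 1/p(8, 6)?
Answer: -461/37374 ≈ -0.012335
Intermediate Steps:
o = ⅙ (o = 1/6 = ⅙ ≈ 0.16667)
o*(((-13*32 - 26) - 19)/((271 + 2256) + 3702)) = (((-13*32 - 26) - 19)/((271 + 2256) + 3702))/6 = (((-416 - 26) - 19)/(2527 + 3702))/6 = ((-442 - 19)/6229)/6 = (-461*1/6229)/6 = (⅙)*(-461/6229) = -461/37374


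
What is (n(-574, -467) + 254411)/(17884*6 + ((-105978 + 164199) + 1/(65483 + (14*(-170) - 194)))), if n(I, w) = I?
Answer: 15968631833/10413012226 ≈ 1.5335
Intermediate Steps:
(n(-574, -467) + 254411)/(17884*6 + ((-105978 + 164199) + 1/(65483 + (14*(-170) - 194)))) = (-574 + 254411)/(17884*6 + ((-105978 + 164199) + 1/(65483 + (14*(-170) - 194)))) = 253837/(107304 + (58221 + 1/(65483 + (-2380 - 194)))) = 253837/(107304 + (58221 + 1/(65483 - 2574))) = 253837/(107304 + (58221 + 1/62909)) = 253837/(107304 + 3662624890/62909) = 253837/(10413012226/62909) = 253837*(62909/10413012226) = 15968631833/10413012226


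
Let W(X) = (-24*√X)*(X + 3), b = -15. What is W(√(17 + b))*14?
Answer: 336*2^(¼)*(-3 - √2) ≈ -1763.8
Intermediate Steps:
W(X) = -24*√X*(3 + X) (W(X) = (-24*√X)*(3 + X) = -24*√X*(3 + X))
W(√(17 + b))*14 = (24*√(√(17 - 15))*(-3 - √(17 - 15)))*14 = (24*√(√2)*(-3 - √2))*14 = (24*2^(¼)*(-3 - √2))*14 = 336*2^(¼)*(-3 - √2)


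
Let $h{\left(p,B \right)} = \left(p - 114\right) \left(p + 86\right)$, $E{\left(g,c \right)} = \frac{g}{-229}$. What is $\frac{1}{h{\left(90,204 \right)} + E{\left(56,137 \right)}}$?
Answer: $- \frac{229}{967352} \approx -0.00023673$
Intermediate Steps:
$E{\left(g,c \right)} = - \frac{g}{229}$ ($E{\left(g,c \right)} = g \left(- \frac{1}{229}\right) = - \frac{g}{229}$)
$h{\left(p,B \right)} = \left(-114 + p\right) \left(86 + p\right)$
$\frac{1}{h{\left(90,204 \right)} + E{\left(56,137 \right)}} = \frac{1}{\left(-9804 + 90^{2} - 2520\right) - \frac{56}{229}} = \frac{1}{\left(-9804 + 8100 - 2520\right) - \frac{56}{229}} = \frac{1}{-4224 - \frac{56}{229}} = \frac{1}{- \frac{967352}{229}} = - \frac{229}{967352}$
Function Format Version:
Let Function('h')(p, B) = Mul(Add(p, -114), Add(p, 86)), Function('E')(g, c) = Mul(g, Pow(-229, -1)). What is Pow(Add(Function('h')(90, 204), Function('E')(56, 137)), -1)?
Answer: Rational(-229, 967352) ≈ -0.00023673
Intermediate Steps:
Function('E')(g, c) = Mul(Rational(-1, 229), g) (Function('E')(g, c) = Mul(g, Rational(-1, 229)) = Mul(Rational(-1, 229), g))
Function('h')(p, B) = Mul(Add(-114, p), Add(86, p))
Pow(Add(Function('h')(90, 204), Function('E')(56, 137)), -1) = Pow(Add(Add(-9804, Pow(90, 2), Mul(-28, 90)), Mul(Rational(-1, 229), 56)), -1) = Pow(Add(Add(-9804, 8100, -2520), Rational(-56, 229)), -1) = Pow(Add(-4224, Rational(-56, 229)), -1) = Pow(Rational(-967352, 229), -1) = Rational(-229, 967352)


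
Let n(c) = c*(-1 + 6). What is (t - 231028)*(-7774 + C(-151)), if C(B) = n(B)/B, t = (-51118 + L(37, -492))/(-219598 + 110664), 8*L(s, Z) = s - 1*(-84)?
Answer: 1564164035509217/871472 ≈ 1.7949e+9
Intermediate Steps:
L(s, Z) = 21/2 + s/8 (L(s, Z) = (s - 1*(-84))/8 = (s + 84)/8 = (84 + s)/8 = 21/2 + s/8)
t = 408823/871472 (t = (-51118 + (21/2 + (⅛)*37))/(-219598 + 110664) = (-51118 + (21/2 + 37/8))/(-108934) = (-51118 + 121/8)*(-1/108934) = -408823/8*(-1/108934) = 408823/871472 ≈ 0.46912)
n(c) = 5*c (n(c) = c*5 = 5*c)
C(B) = 5 (C(B) = (5*B)/B = 5)
(t - 231028)*(-7774 + C(-151)) = (408823/871472 - 231028)*(-7774 + 5) = -201334024393/871472*(-7769) = 1564164035509217/871472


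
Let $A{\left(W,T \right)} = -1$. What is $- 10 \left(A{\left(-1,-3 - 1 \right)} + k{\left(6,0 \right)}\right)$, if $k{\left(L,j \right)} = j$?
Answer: $10$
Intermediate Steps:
$- 10 \left(A{\left(-1,-3 - 1 \right)} + k{\left(6,0 \right)}\right) = - 10 \left(-1 + 0\right) = \left(-10\right) \left(-1\right) = 10$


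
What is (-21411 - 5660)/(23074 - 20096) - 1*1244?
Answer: -3731703/2978 ≈ -1253.1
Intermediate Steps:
(-21411 - 5660)/(23074 - 20096) - 1*1244 = -27071/2978 - 1244 = -3731703/2978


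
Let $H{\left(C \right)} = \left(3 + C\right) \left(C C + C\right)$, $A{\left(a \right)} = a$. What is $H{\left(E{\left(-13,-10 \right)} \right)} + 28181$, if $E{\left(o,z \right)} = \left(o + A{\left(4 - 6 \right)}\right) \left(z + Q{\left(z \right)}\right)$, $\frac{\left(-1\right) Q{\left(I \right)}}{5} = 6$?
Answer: $217469981$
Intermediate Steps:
$Q{\left(I \right)} = -30$ ($Q{\left(I \right)} = \left(-5\right) 6 = -30$)
$E{\left(o,z \right)} = \left(-30 + z\right) \left(-2 + o\right)$ ($E{\left(o,z \right)} = \left(o + \left(4 - 6\right)\right) \left(z - 30\right) = \left(o + \left(4 - 6\right)\right) \left(-30 + z\right) = \left(o - 2\right) \left(-30 + z\right) = \left(-2 + o\right) \left(-30 + z\right) = \left(-30 + z\right) \left(-2 + o\right)$)
$H{\left(C \right)} = \left(3 + C\right) \left(C + C^{2}\right)$ ($H{\left(C \right)} = \left(3 + C\right) \left(C^{2} + C\right) = \left(3 + C\right) \left(C + C^{2}\right)$)
$H{\left(E{\left(-13,-10 \right)} \right)} + 28181 = \left(60 - -390 - -20 - -130\right) \left(3 + \left(60 - -390 - -20 - -130\right)^{2} + 4 \left(60 - -390 - -20 - -130\right)\right) + 28181 = \left(60 + 390 + 20 + 130\right) \left(3 + \left(60 + 390 + 20 + 130\right)^{2} + 4 \left(60 + 390 + 20 + 130\right)\right) + 28181 = 600 \left(3 + 600^{2} + 4 \cdot 600\right) + 28181 = 600 \left(3 + 360000 + 2400\right) + 28181 = 600 \cdot 362403 + 28181 = 217441800 + 28181 = 217469981$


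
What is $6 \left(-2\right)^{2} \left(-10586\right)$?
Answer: $-254064$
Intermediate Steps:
$6 \left(-2\right)^{2} \left(-10586\right) = 6 \cdot 4 \left(-10586\right) = 24 \left(-10586\right) = -254064$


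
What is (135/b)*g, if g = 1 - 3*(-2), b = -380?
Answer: -189/76 ≈ -2.4868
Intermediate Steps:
g = 7 (g = 1 + 6 = 7)
(135/b)*g = (135/(-380))*7 = (135*(-1/380))*7 = -27/76*7 = -189/76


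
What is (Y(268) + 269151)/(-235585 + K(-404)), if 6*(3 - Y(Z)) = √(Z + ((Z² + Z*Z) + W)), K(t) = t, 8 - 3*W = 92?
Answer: -29906/26221 + 46*√17/707967 ≈ -1.1403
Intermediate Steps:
W = -28 (W = 8/3 - ⅓*92 = 8/3 - 92/3 = -28)
Y(Z) = 3 - √(-28 + Z + 2*Z²)/6 (Y(Z) = 3 - √(Z + ((Z² + Z*Z) - 28))/6 = 3 - √(Z + ((Z² + Z²) - 28))/6 = 3 - √(Z + (2*Z² - 28))/6 = 3 - √(Z + (-28 + 2*Z²))/6 = 3 - √(-28 + Z + 2*Z²)/6)
(Y(268) + 269151)/(-235585 + K(-404)) = ((3 - √(-28 + 268 + 2*268²)/6) + 269151)/(-235585 - 404) = ((3 - √(-28 + 268 + 2*71824)/6) + 269151)/(-235989) = ((3 - √(-28 + 268 + 143648)/6) + 269151)*(-1/235989) = ((3 - 46*√17/3) + 269151)*(-1/235989) = (269154 - 46*√17/3)*(-1/235989) = -29906/26221 + 46*√17/707967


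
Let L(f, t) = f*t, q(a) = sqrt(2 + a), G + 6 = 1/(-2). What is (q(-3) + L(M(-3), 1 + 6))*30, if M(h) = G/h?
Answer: 455 + 30*I ≈ 455.0 + 30.0*I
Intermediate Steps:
G = -13/2 (G = -6 + 1/(-2) = -6 - 1/2 = -13/2 ≈ -6.5000)
M(h) = -13/(2*h)
(q(-3) + L(M(-3), 1 + 6))*30 = (sqrt(2 - 3) + (-13/2/(-3))*(1 + 6))*30 = (sqrt(-1) - 13/2*(-1/3)*7)*30 = (I + (13/6)*7)*30 = (I + 91/6)*30 = (91/6 + I)*30 = 455 + 30*I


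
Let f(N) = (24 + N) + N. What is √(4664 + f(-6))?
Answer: 2*√1169 ≈ 68.381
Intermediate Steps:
f(N) = 24 + 2*N
√(4664 + f(-6)) = √(4664 + (24 + 2*(-6))) = √(4664 + (24 - 12)) = √(4664 + 12) = √4676 = 2*√1169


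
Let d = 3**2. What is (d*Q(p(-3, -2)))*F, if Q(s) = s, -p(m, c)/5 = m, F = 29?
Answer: 3915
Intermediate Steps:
p(m, c) = -5*m
d = 9
(d*Q(p(-3, -2)))*F = (9*(-5*(-3)))*29 = (9*15)*29 = 135*29 = 3915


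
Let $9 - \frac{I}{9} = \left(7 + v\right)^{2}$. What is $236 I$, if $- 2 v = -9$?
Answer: $-261783$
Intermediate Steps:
$v = \frac{9}{2}$ ($v = \left(- \frac{1}{2}\right) \left(-9\right) = \frac{9}{2} \approx 4.5$)
$I = - \frac{4437}{4}$ ($I = 81 - 9 \left(7 + \frac{9}{2}\right)^{2} = 81 - 9 \left(\frac{23}{2}\right)^{2} = 81 - \frac{4761}{4} = - \frac{4437}{4} \approx -1109.3$)
$236 I = 236 \left(- \frac{4437}{4}\right) = -261783$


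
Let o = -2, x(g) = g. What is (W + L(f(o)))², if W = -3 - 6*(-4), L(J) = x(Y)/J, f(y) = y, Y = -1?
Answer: 1849/4 ≈ 462.25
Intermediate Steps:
L(J) = -1/J
W = 21 (W = -3 + 24 = 21)
(W + L(f(o)))² = (21 - 1/(-2))² = (21 - 1*(-½))² = (21 + ½)² = (43/2)² = 1849/4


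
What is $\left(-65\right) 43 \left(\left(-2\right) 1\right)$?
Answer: $5590$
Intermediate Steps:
$\left(-65\right) 43 \left(\left(-2\right) 1\right) = \left(-2795\right) \left(-2\right) = 5590$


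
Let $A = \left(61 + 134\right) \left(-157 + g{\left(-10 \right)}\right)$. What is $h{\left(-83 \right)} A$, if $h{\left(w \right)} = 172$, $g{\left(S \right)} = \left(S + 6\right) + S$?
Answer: $-5735340$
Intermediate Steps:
$g{\left(S \right)} = 6 + 2 S$ ($g{\left(S \right)} = \left(6 + S\right) + S = 6 + 2 S$)
$A = -33345$ ($A = \left(61 + 134\right) \left(-157 + \left(6 + 2 \left(-10\right)\right)\right) = 195 \left(-157 + \left(6 - 20\right)\right) = 195 \left(-157 - 14\right) = 195 \left(-171\right) = -33345$)
$h{\left(-83 \right)} A = 172 \left(-33345\right) = -5735340$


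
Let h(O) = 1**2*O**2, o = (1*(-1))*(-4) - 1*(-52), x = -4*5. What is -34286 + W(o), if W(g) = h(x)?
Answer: -33886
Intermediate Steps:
x = -20
o = 56 (o = -1*(-4) + 52 = 4 + 52 = 56)
h(O) = O**2 (h(O) = 1*O**2 = O**2)
W(g) = 400 (W(g) = (-20)**2 = 400)
-34286 + W(o) = -34286 + 400 = -33886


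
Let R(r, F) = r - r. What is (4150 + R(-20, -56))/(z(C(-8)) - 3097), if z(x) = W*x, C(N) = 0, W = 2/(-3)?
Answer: -4150/3097 ≈ -1.3400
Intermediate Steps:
W = -⅔ (W = 2*(-⅓) = -⅔ ≈ -0.66667)
R(r, F) = 0
z(x) = -2*x/3
(4150 + R(-20, -56))/(z(C(-8)) - 3097) = (4150 + 0)/(-⅔*0 - 3097) = 4150/(0 - 3097) = 4150/(-3097) = 4150*(-1/3097) = -4150/3097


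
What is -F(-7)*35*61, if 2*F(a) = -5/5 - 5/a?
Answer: 305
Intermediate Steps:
F(a) = -½ - 5/(2*a) (F(a) = (-5/5 - 5/a)/2 = (-5*⅕ - 5/a)/2 = (-1 - 5/a)/2 = -½ - 5/(2*a))
-F(-7)*35*61 = -((½)*(-5 - 1*(-7))/(-7))*35*61 = -((½)*(-⅐)*(-5 + 7))*35*61 = -((½)*(-⅐)*2)*35*61 = -(-⅐*35)*61 = -(-5)*61 = -1*(-305) = 305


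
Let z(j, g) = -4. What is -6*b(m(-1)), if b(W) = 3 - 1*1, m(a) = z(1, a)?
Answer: -12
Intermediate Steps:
m(a) = -4
b(W) = 2 (b(W) = 3 - 1 = 2)
-6*b(m(-1)) = -6*2 = -12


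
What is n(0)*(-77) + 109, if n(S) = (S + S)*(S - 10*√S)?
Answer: 109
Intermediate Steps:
n(S) = 2*S*(S - 10*√S) (n(S) = (2*S)*(S - 10*√S) = 2*S*(S - 10*√S))
n(0)*(-77) + 109 = (-20*0^(3/2) + 2*0²)*(-77) + 109 = (-20*0 + 2*0)*(-77) + 109 = (0 + 0)*(-77) + 109 = 0*(-77) + 109 = 0 + 109 = 109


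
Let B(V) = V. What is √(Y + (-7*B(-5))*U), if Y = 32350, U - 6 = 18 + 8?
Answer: √33470 ≈ 182.95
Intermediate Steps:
U = 32 (U = 6 + (18 + 8) = 6 + 26 = 32)
√(Y + (-7*B(-5))*U) = √(32350 - 7*(-5)*32) = √(32350 + 35*32) = √(32350 + 1120) = √33470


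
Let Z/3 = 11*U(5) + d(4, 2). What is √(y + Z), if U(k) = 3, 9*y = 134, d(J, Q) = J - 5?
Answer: √998/3 ≈ 10.530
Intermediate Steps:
d(J, Q) = -5 + J
y = 134/9 (y = (⅑)*134 = 134/9 ≈ 14.889)
Z = 96 (Z = 3*(11*3 + (-5 + 4)) = 3*(33 - 1) = 3*32 = 96)
√(y + Z) = √(134/9 + 96) = √(998/9) = √998/3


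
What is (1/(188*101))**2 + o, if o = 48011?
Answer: 17310084897585/360544144 ≈ 48011.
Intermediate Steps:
(1/(188*101))**2 + o = (1/(188*101))**2 + 48011 = ((1/188)*(1/101))**2 + 48011 = (1/18988)**2 + 48011 = 1/360544144 + 48011 = 17310084897585/360544144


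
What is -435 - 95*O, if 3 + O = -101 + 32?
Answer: 6405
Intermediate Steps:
O = -72 (O = -3 + (-101 + 32) = -3 - 69 = -72)
-435 - 95*O = -435 - 95*(-72) = -435 + 6840 = 6405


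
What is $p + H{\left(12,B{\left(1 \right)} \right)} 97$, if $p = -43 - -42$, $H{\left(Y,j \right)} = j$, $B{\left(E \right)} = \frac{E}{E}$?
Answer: $96$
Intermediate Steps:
$B{\left(E \right)} = 1$
$p = -1$ ($p = -43 + 42 = -1$)
$p + H{\left(12,B{\left(1 \right)} \right)} 97 = -1 + 1 \cdot 97 = -1 + 97 = 96$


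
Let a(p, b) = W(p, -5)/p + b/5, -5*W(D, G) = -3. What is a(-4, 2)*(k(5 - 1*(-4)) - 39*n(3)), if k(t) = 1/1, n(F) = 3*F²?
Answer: -263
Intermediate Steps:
W(D, G) = ⅗ (W(D, G) = -⅕*(-3) = ⅗)
k(t) = 1
a(p, b) = b/5 + 3/(5*p) (a(p, b) = 3/(5*p) + b/5 = b/5 + 3/(5*p))
a(-4, 2)*(k(5 - 1*(-4)) - 39*n(3)) = ((⅕)*(3 + 2*(-4))/(-4))*(1 - 117*3²) = ((⅕)*(-¼)*(3 - 8))*(1 - 117*9) = ((⅕)*(-¼)*(-5))*(1 - 39*27) = (1 - 1053)/4 = (¼)*(-1052) = -263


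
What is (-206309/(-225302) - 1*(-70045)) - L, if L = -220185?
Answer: 65389605769/225302 ≈ 2.9023e+5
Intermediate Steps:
(-206309/(-225302) - 1*(-70045)) - L = (-206309/(-225302) - 1*(-70045)) - 1*(-220185) = (-206309*(-1/225302) + 70045) + 220185 = (206309/225302 + 70045) + 220185 = 15781484899/225302 + 220185 = 65389605769/225302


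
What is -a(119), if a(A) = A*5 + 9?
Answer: -604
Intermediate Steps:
a(A) = 9 + 5*A (a(A) = 5*A + 9 = 9 + 5*A)
-a(119) = -(9 + 5*119) = -(9 + 595) = -1*604 = -604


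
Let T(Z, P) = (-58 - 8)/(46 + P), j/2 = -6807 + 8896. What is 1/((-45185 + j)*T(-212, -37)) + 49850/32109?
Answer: 1362802219/877795842 ≈ 1.5525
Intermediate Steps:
j = 4178 (j = 2*(-6807 + 8896) = 2*2089 = 4178)
T(Z, P) = -66/(46 + P)
1/((-45185 + j)*T(-212, -37)) + 49850/32109 = 1/((-45185 + 4178)*((-66/(46 - 37)))) + 49850/32109 = 1/((-41007)*((-66/9))) + 49850*(1/32109) = -1/(41007*((-66*1/9))) + 49850/32109 = -1/(41007*(-22/3)) + 49850/32109 = -1/41007*(-3/22) + 49850/32109 = 1/300718 + 49850/32109 = 1362802219/877795842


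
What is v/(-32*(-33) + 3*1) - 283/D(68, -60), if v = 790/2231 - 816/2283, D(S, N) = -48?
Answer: 56535844279/9589123568 ≈ 5.8958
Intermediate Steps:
v = -5642/1697791 (v = 790*(1/2231) - 816*1/2283 = 790/2231 - 272/761 = -5642/1697791 ≈ -0.0033231)
v/(-32*(-33) + 3*1) - 283/D(68, -60) = -5642/(1697791*(-32*(-33) + 3*1)) - 283/(-48) = -5642/(1697791*(1056 + 3)) - 283*(-1/48) = -5642/1697791/1059 + 283/48 = -5642/1697791*1/1059 + 283/48 = -5642/1797960669 + 283/48 = 56535844279/9589123568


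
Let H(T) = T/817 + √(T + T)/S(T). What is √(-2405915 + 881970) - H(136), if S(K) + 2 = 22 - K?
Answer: -136/817 + √17/29 + I*√1523945 ≈ -0.024287 + 1234.5*I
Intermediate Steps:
S(K) = 20 - K (S(K) = -2 + (22 - K) = 20 - K)
H(T) = T/817 + √2*√T/(20 - T) (H(T) = T/817 + √(T + T)/(20 - T) = T*(1/817) + √(2*T)/(20 - T) = T/817 + (√2*√T)/(20 - T) = T/817 + √2*√T/(20 - T))
√(-2405915 + 881970) - H(136) = √(-2405915 + 881970) - (-√2*√136 + (1/817)*136*(-20 + 136))/(-20 + 136) = √(-1523945) - (-√2*2*√34 + (1/817)*136*116)/116 = I*√1523945 - (-4*√17 + 15776/817)/116 = I*√1523945 - (15776/817 - 4*√17)/116 = I*√1523945 - (136/817 - √17/29) = I*√1523945 + (-136/817 + √17/29) = -136/817 + √17/29 + I*√1523945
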